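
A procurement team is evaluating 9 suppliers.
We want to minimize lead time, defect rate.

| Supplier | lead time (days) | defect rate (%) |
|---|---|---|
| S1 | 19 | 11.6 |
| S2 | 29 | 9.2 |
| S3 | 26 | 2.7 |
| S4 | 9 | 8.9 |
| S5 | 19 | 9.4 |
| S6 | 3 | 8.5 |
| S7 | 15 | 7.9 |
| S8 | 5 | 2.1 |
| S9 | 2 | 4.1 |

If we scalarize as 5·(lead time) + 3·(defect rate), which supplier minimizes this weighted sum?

S1: 5·19 + 3·11.6 = 129.8
S2: 5·29 + 3·9.2 = 172.6
S3: 5·26 + 3·2.7 = 138.1
S4: 5·9 + 3·8.9 = 71.7
S5: 5·19 + 3·9.4 = 123.2
S6: 5·3 + 3·8.5 = 40.5
S7: 5·15 + 3·7.9 = 98.7
S8: 5·5 + 3·2.1 = 31.3
S9: 5·2 + 3·4.1 = 22.3
Lowest: S9 at 22.3.

S9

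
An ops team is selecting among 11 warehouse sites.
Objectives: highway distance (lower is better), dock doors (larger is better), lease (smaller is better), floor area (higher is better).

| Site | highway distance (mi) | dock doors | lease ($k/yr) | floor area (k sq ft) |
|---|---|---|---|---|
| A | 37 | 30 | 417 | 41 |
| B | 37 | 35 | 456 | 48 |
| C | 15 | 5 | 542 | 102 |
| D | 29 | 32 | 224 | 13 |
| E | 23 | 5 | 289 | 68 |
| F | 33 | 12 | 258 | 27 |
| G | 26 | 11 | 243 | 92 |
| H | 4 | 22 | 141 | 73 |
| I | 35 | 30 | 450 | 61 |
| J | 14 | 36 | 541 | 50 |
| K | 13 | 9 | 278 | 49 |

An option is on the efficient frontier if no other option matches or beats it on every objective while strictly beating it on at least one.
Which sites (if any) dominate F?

H: highway distance 4≤33, dock doors 22≥12, lease 141≤258, floor area 73≥27 — dominates F.
Others (A, B, C, D, E, G, I, J, K) are each worse than F on at least one objective.

H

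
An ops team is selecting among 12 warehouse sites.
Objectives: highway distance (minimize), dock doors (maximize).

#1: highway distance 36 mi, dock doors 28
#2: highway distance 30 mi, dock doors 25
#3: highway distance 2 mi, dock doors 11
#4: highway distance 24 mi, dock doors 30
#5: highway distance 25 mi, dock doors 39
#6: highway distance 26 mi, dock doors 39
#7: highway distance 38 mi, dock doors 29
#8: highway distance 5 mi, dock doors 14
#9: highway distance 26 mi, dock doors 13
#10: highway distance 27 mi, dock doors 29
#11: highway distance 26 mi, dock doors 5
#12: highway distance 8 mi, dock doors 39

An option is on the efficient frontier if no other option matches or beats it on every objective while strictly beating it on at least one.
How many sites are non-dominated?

#1: dominated by #4 (highway distance 24≤36, dock doors 30≥28).
#2: dominated by #4 (highway distance 24≤30, dock doors 30≥25).
#3: not dominated (best highway distance).
#4: dominated by #12 (highway distance 8≤24, dock doors 39≥30).
#5: dominated by #12 (highway distance 8≤25, dock doors 39≥39).
#6: dominated by #5 (highway distance 25≤26, dock doors 39≥39).
#7: dominated by #4 (highway distance 24≤38, dock doors 30≥29).
#8: not dominated.
#9: dominated by #4 (highway distance 24≤26, dock doors 30≥13).
#10: dominated by #4 (highway distance 24≤27, dock doors 30≥29).
#11: dominated by #3 (highway distance 2≤26, dock doors 11≥5).
#12: not dominated.
Pareto-optimal: #3, #8, #12 → 3.

3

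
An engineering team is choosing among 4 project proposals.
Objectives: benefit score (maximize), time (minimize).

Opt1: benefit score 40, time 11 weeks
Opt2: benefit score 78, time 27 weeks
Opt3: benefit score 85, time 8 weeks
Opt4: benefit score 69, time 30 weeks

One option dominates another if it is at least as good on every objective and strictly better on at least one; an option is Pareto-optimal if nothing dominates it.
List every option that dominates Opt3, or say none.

Opt1: worse on benefit score (40 vs 85).
Opt2: worse on benefit score (78 vs 85).
Opt4: worse on benefit score (69 vs 85).
No option dominates Opt3.

none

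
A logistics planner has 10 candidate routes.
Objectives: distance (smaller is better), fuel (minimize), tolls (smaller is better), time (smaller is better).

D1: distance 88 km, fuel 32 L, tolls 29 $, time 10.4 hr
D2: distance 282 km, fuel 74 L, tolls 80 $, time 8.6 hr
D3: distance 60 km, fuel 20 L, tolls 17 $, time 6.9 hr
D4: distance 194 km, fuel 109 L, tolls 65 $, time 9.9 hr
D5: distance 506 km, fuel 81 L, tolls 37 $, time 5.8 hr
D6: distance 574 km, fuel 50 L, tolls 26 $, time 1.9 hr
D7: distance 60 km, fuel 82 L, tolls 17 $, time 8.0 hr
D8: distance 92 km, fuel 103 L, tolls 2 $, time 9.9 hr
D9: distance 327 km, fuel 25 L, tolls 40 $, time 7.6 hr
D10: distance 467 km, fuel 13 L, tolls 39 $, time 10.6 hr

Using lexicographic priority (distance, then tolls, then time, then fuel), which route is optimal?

D3

First minimize distance: best is 60, kept {D3, D7}.
Then minimize tolls: best is 17, kept {D3, D7}.
Then minimize time: best is 6.9, kept {D3}.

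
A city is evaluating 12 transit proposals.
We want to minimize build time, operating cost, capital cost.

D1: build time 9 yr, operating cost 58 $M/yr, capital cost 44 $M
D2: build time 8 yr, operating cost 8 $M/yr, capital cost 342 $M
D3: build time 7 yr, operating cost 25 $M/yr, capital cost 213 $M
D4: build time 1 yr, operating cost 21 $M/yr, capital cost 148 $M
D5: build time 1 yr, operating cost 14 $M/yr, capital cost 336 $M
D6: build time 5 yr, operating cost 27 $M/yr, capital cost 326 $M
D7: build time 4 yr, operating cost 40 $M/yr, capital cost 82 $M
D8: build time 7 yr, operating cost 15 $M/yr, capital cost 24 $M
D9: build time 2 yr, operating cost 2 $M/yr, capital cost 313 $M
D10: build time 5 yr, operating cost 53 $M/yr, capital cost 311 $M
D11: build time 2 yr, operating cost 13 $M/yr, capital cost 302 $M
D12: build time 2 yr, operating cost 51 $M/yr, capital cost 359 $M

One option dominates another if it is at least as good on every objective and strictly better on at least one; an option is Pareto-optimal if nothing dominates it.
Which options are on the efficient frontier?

D1: dominated by D8 (build time 7≤9, operating cost 15≤58, capital cost 24≤44).
D2: dominated by D9 (build time 2≤8, operating cost 2≤8, capital cost 313≤342).
D3: dominated by D4 (build time 1≤7, operating cost 21≤25, capital cost 148≤213).
D4: not dominated.
D5: not dominated.
D6: dominated by D4 (build time 1≤5, operating cost 21≤27, capital cost 148≤326).
D7: not dominated.
D8: not dominated (best capital cost).
D9: not dominated (best operating cost).
D10: dominated by D4 (build time 1≤5, operating cost 21≤53, capital cost 148≤311).
D11: not dominated.
D12: dominated by D4 (build time 1≤2, operating cost 21≤51, capital cost 148≤359).

D4, D5, D7, D8, D9, D11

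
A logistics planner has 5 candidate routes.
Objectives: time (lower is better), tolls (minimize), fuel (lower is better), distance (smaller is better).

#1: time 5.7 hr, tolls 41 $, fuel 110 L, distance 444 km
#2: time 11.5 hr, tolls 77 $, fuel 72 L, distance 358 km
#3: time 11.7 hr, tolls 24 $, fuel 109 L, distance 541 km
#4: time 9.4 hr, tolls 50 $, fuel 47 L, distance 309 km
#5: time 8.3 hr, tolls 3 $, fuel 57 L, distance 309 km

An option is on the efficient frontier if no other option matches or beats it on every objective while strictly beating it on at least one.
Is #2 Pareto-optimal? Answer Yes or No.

#4 vs #2: time 9.4≤11.5, tolls 50≤77, fuel 47≤72, distance 309≤358 — #4 is at least as good on every objective and strictly better on at least one, so #4 dominates #2.

No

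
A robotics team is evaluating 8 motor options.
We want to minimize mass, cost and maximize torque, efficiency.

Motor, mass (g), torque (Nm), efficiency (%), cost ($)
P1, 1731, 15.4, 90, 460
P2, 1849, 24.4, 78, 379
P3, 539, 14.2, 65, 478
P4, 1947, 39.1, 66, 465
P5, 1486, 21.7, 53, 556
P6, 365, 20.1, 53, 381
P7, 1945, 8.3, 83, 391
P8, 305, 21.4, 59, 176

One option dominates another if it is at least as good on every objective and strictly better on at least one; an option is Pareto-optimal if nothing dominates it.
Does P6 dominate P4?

P6 vs P4: P6 is worse on torque (20.1 vs 39.1), so it does not dominate P4.

No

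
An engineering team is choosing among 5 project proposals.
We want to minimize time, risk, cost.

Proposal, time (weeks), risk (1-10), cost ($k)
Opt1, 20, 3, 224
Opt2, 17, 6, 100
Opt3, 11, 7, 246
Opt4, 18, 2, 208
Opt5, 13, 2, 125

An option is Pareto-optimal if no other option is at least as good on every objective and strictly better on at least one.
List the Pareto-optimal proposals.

Opt1: dominated by Opt4 (time 18≤20, risk 2≤3, cost 208≤224).
Opt2: not dominated (best cost).
Opt3: not dominated (best time).
Opt4: dominated by Opt5 (time 13≤18, risk 2≤2, cost 125≤208).
Opt5: not dominated.

Opt2, Opt3, Opt5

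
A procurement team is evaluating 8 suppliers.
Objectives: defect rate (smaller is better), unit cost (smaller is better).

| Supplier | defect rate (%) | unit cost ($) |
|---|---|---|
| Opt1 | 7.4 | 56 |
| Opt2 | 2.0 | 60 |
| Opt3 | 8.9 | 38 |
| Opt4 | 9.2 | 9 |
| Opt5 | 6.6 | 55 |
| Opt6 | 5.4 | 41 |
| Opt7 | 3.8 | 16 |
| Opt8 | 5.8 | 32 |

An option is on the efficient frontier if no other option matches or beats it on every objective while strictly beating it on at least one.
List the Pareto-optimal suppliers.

Opt1: dominated by Opt5 (defect rate 6.6≤7.4, unit cost 55≤56).
Opt2: not dominated (best defect rate).
Opt3: dominated by Opt7 (defect rate 3.8≤8.9, unit cost 16≤38).
Opt4: not dominated (best unit cost).
Opt5: dominated by Opt6 (defect rate 5.4≤6.6, unit cost 41≤55).
Opt6: dominated by Opt7 (defect rate 3.8≤5.4, unit cost 16≤41).
Opt7: not dominated.
Opt8: dominated by Opt7 (defect rate 3.8≤5.8, unit cost 16≤32).

Opt2, Opt4, Opt7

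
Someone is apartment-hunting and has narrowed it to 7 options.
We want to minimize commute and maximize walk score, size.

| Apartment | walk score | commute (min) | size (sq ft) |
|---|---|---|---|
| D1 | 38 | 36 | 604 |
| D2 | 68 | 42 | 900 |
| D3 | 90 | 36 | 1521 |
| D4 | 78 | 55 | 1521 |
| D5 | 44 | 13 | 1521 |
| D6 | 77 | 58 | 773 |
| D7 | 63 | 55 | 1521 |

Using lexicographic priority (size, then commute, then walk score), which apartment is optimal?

First maximize size: best is 1521, kept {D3, D4, D5, D7}.
Then minimize commute: best is 13, kept {D5}.

D5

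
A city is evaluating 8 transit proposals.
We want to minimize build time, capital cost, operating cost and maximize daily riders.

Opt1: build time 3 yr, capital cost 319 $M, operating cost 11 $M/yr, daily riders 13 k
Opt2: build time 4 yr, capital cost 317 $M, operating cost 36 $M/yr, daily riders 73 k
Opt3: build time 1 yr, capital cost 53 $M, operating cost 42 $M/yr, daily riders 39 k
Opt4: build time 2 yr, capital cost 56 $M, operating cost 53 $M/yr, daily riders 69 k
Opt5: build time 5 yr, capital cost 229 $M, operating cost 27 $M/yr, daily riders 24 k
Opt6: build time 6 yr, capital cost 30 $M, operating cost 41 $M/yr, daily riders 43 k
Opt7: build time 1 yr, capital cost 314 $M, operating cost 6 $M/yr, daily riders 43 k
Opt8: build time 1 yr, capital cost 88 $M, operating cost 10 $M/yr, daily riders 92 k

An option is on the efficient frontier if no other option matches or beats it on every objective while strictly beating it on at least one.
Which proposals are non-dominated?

Opt1: dominated by Opt7 (build time 1≤3, capital cost 314≤319, operating cost 6≤11, daily riders 43≥13).
Opt2: dominated by Opt8 (build time 1≤4, capital cost 88≤317, operating cost 10≤36, daily riders 92≥73).
Opt3: not dominated.
Opt4: not dominated.
Opt5: dominated by Opt8 (build time 1≤5, capital cost 88≤229, operating cost 10≤27, daily riders 92≥24).
Opt6: not dominated (best capital cost).
Opt7: not dominated (best operating cost).
Opt8: not dominated (best daily riders).

Opt3, Opt4, Opt6, Opt7, Opt8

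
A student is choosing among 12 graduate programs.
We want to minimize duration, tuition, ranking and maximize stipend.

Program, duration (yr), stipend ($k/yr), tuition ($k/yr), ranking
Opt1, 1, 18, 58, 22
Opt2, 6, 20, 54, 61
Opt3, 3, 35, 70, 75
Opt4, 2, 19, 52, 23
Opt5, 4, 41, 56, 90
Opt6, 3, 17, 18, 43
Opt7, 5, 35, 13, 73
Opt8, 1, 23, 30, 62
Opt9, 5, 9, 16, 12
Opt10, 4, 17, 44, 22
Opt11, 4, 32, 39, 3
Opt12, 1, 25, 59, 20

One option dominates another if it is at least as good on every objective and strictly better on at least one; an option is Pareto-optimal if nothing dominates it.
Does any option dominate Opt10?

Yes

Opt11 vs Opt10: duration 4≤4, stipend 32≥17, tuition 39≤44, ranking 3≤22 — Opt11 is at least as good on every objective and strictly better on at least one, so Opt11 dominates Opt10.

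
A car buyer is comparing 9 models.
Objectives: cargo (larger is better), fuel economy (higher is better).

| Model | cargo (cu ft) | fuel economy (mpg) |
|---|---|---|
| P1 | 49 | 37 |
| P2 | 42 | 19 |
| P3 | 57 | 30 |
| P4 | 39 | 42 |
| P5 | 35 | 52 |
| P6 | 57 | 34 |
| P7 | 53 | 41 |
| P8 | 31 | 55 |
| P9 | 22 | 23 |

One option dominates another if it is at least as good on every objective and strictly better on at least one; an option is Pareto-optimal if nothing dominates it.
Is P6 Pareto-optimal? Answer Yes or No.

P1: worse on cargo (49 vs 57).
P2: worse on cargo (42 vs 57).
P3: worse on fuel economy (30 vs 34).
P4: worse on cargo (39 vs 57).
P5: worse on cargo (35 vs 57).
P7: worse on cargo (53 vs 57).
P8: worse on cargo (31 vs 57).
P9: worse on cargo (22 vs 57).
No option is at least as good as P6 on every objective and strictly better on one.

Yes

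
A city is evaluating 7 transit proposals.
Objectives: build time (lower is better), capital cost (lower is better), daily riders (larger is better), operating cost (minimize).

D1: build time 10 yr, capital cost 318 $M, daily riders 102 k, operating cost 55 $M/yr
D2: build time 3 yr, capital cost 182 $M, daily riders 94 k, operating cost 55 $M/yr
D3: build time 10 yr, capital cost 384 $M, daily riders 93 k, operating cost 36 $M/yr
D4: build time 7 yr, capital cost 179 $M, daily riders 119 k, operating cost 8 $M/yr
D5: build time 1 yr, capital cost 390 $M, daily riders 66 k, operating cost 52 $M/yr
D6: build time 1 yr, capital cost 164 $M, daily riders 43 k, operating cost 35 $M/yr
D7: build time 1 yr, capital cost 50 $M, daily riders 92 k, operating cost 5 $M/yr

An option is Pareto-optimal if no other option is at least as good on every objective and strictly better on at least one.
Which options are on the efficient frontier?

D1: dominated by D4 (build time 7≤10, capital cost 179≤318, daily riders 119≥102, operating cost 8≤55).
D2: not dominated.
D3: dominated by D4 (build time 7≤10, capital cost 179≤384, daily riders 119≥93, operating cost 8≤36).
D4: not dominated (best daily riders).
D5: dominated by D7 (build time 1≤1, capital cost 50≤390, daily riders 92≥66, operating cost 5≤52).
D6: dominated by D7 (build time 1≤1, capital cost 50≤164, daily riders 92≥43, operating cost 5≤35).
D7: not dominated (best capital cost).

D2, D4, D7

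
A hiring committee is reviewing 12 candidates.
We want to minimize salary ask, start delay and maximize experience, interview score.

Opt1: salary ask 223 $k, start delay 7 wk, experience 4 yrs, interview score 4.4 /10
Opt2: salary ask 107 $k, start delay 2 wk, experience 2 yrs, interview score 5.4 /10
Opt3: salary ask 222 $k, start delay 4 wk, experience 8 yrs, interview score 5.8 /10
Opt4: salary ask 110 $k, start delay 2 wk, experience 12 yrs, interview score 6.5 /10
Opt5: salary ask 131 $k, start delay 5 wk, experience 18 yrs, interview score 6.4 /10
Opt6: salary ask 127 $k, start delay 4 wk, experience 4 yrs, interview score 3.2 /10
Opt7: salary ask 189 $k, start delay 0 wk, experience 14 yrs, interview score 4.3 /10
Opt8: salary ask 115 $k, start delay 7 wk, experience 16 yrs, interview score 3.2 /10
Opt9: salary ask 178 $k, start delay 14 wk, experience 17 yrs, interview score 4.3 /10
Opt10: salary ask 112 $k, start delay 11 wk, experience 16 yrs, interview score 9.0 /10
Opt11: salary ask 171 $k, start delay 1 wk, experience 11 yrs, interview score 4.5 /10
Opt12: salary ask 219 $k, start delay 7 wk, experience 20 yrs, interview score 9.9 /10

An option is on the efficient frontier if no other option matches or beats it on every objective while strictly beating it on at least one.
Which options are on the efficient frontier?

Opt2, Opt4, Opt5, Opt7, Opt8, Opt10, Opt11, Opt12

Opt1: dominated by Opt3 (salary ask 222≤223, start delay 4≤7, experience 8≥4, interview score 5.8≥4.4).
Opt2: not dominated (best salary ask).
Opt3: dominated by Opt4 (salary ask 110≤222, start delay 2≤4, experience 12≥8, interview score 6.5≥5.8).
Opt4: not dominated.
Opt5: not dominated.
Opt6: dominated by Opt4 (salary ask 110≤127, start delay 2≤4, experience 12≥4, interview score 6.5≥3.2).
Opt7: not dominated (best start delay).
Opt8: not dominated.
Opt9: dominated by Opt5 (salary ask 131≤178, start delay 5≤14, experience 18≥17, interview score 6.4≥4.3).
Opt10: not dominated.
Opt11: not dominated.
Opt12: not dominated (best experience).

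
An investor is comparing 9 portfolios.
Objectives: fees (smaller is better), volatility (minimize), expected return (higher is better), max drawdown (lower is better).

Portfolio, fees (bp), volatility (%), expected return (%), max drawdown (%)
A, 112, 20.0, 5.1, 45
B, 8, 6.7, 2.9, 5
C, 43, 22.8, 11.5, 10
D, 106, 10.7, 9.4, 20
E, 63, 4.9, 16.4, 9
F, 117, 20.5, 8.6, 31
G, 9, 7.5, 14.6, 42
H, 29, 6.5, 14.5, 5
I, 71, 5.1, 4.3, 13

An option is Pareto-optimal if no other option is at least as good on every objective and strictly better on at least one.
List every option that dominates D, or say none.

E, H

E: fees 63≤106, volatility 4.9≤10.7, expected return 16.4≥9.4, max drawdown 9≤20 — dominates D.
H: fees 29≤106, volatility 6.5≤10.7, expected return 14.5≥9.4, max drawdown 5≤20 — dominates D.
Others (A, B, C, F, G, I) are each worse than D on at least one objective.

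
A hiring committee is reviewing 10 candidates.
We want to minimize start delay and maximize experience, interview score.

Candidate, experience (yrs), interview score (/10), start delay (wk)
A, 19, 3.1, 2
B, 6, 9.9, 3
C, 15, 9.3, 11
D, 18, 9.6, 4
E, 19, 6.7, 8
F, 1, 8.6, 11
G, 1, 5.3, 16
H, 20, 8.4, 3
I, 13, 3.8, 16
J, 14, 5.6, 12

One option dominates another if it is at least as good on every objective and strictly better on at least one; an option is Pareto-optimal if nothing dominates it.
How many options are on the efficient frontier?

A: not dominated (best start delay).
B: not dominated (best interview score).
C: dominated by D (experience 18≥15, interview score 9.6≥9.3, start delay 4≤11).
D: not dominated.
E: dominated by H (experience 20≥19, interview score 8.4≥6.7, start delay 3≤8).
F: dominated by B (experience 6≥1, interview score 9.9≥8.6, start delay 3≤11).
G: dominated by B (experience 6≥1, interview score 9.9≥5.3, start delay 3≤16).
H: not dominated (best experience).
I: dominated by C (experience 15≥13, interview score 9.3≥3.8, start delay 11≤16).
J: dominated by C (experience 15≥14, interview score 9.3≥5.6, start delay 11≤12).
Pareto-optimal: A, B, D, H → 4.

4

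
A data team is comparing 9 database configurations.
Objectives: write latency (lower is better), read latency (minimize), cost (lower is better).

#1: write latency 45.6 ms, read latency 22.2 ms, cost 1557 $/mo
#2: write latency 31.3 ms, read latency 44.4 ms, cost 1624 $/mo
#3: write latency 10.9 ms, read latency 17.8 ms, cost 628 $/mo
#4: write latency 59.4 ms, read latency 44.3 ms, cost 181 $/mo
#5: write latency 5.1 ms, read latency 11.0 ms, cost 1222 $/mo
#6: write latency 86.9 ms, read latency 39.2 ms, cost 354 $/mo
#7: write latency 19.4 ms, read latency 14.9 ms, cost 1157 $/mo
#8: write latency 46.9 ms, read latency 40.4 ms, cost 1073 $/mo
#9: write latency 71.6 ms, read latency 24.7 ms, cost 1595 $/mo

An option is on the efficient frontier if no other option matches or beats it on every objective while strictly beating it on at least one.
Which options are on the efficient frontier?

#3, #4, #5, #6, #7

#1: dominated by #3 (write latency 10.9≤45.6, read latency 17.8≤22.2, cost 628≤1557).
#2: dominated by #3 (write latency 10.9≤31.3, read latency 17.8≤44.4, cost 628≤1624).
#3: not dominated.
#4: not dominated (best cost).
#5: not dominated (best write latency).
#6: not dominated.
#7: not dominated.
#8: dominated by #3 (write latency 10.9≤46.9, read latency 17.8≤40.4, cost 628≤1073).
#9: dominated by #1 (write latency 45.6≤71.6, read latency 22.2≤24.7, cost 1557≤1595).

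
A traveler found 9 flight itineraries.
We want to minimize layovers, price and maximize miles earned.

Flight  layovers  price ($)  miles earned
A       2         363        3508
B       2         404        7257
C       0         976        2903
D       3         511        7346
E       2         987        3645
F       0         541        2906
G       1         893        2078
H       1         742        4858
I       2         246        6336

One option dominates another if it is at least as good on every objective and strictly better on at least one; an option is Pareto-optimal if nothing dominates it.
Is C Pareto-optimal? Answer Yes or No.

No

F vs C: layovers 0≤0, price 541≤976, miles earned 2906≥2903 — F is at least as good on every objective and strictly better on at least one, so F dominates C.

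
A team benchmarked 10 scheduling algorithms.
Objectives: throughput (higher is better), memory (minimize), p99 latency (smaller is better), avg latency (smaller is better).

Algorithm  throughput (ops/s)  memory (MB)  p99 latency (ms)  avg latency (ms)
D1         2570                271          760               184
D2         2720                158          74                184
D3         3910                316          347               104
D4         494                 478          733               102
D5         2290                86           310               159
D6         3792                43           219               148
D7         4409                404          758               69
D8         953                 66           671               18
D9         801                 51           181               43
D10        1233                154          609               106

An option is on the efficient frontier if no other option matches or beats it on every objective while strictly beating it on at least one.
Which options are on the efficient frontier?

D2, D3, D6, D7, D8, D9, D10

D1: dominated by D2 (throughput 2720≥2570, memory 158≤271, p99 latency 74≤760, avg latency 184≤184).
D2: not dominated (best p99 latency).
D3: not dominated.
D4: dominated by D8 (throughput 953≥494, memory 66≤478, p99 latency 671≤733, avg latency 18≤102).
D5: dominated by D6 (throughput 3792≥2290, memory 43≤86, p99 latency 219≤310, avg latency 148≤159).
D6: not dominated (best memory).
D7: not dominated (best throughput).
D8: not dominated (best avg latency).
D9: not dominated.
D10: not dominated.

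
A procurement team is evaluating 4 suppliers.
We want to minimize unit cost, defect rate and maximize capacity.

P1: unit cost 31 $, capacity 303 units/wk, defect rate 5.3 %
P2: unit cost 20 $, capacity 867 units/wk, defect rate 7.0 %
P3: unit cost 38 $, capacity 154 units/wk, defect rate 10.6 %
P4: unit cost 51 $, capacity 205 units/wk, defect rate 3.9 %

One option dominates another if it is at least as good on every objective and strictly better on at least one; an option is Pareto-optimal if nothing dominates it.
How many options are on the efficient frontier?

P1: not dominated.
P2: not dominated (best unit cost).
P3: dominated by P1 (unit cost 31≤38, capacity 303≥154, defect rate 5.3≤10.6).
P4: not dominated (best defect rate).
Pareto-optimal: P1, P2, P4 → 3.

3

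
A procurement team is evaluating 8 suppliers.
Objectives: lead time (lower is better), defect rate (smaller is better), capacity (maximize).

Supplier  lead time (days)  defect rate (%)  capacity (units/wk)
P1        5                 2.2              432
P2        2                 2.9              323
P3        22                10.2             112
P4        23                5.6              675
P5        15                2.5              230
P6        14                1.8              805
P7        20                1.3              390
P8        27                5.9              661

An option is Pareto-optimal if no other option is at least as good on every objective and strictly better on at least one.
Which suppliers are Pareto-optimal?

P1: not dominated.
P2: not dominated (best lead time).
P3: dominated by P1 (lead time 5≤22, defect rate 2.2≤10.2, capacity 432≥112).
P4: dominated by P6 (lead time 14≤23, defect rate 1.8≤5.6, capacity 805≥675).
P5: dominated by P1 (lead time 5≤15, defect rate 2.2≤2.5, capacity 432≥230).
P6: not dominated (best capacity).
P7: not dominated (best defect rate).
P8: dominated by P4 (lead time 23≤27, defect rate 5.6≤5.9, capacity 675≥661).

P1, P2, P6, P7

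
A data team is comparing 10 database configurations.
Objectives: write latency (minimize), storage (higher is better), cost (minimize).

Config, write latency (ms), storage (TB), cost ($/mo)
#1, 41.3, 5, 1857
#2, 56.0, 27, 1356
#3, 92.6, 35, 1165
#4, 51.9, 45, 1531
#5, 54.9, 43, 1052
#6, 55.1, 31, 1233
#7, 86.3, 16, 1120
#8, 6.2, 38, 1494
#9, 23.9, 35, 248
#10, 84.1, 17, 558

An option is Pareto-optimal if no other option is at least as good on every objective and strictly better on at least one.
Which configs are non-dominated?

#1: dominated by #8 (write latency 6.2≤41.3, storage 38≥5, cost 1494≤1857).
#2: dominated by #5 (write latency 54.9≤56.0, storage 43≥27, cost 1052≤1356).
#3: dominated by #5 (write latency 54.9≤92.6, storage 43≥35, cost 1052≤1165).
#4: not dominated (best storage).
#5: not dominated.
#6: dominated by #5 (write latency 54.9≤55.1, storage 43≥31, cost 1052≤1233).
#7: dominated by #5 (write latency 54.9≤86.3, storage 43≥16, cost 1052≤1120).
#8: not dominated (best write latency).
#9: not dominated (best cost).
#10: dominated by #9 (write latency 23.9≤84.1, storage 35≥17, cost 248≤558).

#4, #5, #8, #9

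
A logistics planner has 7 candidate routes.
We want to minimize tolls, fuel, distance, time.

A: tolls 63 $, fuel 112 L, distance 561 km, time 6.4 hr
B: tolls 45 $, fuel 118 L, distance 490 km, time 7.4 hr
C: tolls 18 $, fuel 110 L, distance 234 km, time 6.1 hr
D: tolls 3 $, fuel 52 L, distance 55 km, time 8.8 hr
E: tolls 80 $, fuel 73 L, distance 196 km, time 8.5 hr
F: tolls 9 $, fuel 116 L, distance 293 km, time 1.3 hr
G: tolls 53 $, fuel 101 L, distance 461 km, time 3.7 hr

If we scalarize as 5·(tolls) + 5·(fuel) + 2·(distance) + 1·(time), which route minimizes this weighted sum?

A: 5·63 + 5·112 + 2·561 + 1·6.4 = 2003.4
B: 5·45 + 5·118 + 2·490 + 1·7.4 = 1802.4
C: 5·18 + 5·110 + 2·234 + 1·6.1 = 1114.1
D: 5·3 + 5·52 + 2·55 + 1·8.8 = 393.8
E: 5·80 + 5·73 + 2·196 + 1·8.5 = 1165.5
F: 5·9 + 5·116 + 2·293 + 1·1.3 = 1212.3
G: 5·53 + 5·101 + 2·461 + 1·3.7 = 1695.7
Lowest: D at 393.8.

D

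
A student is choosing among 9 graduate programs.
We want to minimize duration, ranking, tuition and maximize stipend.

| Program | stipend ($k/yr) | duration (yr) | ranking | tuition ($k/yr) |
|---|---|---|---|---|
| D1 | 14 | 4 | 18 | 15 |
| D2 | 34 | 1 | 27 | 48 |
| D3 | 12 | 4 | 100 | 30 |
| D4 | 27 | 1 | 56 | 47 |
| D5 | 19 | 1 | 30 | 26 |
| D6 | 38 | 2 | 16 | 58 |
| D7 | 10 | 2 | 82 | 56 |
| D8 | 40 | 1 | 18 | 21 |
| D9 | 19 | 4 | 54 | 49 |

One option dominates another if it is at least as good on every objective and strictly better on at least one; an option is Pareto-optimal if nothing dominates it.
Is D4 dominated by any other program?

Yes

D8 vs D4: stipend 40≥27, duration 1≤1, ranking 18≤56, tuition 21≤47 — D8 is at least as good on every objective and strictly better on at least one, so D8 dominates D4.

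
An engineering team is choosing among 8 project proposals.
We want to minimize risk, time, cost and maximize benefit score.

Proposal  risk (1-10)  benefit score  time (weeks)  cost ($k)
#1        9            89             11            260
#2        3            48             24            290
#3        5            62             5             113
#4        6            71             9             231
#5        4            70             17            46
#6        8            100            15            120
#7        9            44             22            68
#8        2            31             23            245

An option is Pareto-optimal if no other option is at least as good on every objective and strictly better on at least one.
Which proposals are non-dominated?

#1, #2, #3, #4, #5, #6, #8

#1: not dominated.
#2: not dominated.
#3: not dominated (best time).
#4: not dominated.
#5: not dominated (best cost).
#6: not dominated (best benefit score).
#7: dominated by #5 (risk 4≤9, benefit score 70≥44, time 17≤22, cost 46≤68).
#8: not dominated (best risk).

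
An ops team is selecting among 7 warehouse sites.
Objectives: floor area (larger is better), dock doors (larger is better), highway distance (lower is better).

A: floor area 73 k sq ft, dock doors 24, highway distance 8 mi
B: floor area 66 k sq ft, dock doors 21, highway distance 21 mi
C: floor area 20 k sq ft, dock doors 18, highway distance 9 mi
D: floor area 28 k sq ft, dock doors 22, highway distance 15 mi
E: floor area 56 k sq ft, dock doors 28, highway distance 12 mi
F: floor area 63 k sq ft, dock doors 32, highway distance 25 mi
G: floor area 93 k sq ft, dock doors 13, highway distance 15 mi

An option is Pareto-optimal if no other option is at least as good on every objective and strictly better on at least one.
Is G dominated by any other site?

A: worse on floor area (73 vs 93).
B: worse on floor area (66 vs 93).
C: worse on floor area (20 vs 93).
D: worse on floor area (28 vs 93).
E: worse on floor area (56 vs 93).
F: worse on floor area (63 vs 93).
No option is at least as good as G on every objective and strictly better on one.

No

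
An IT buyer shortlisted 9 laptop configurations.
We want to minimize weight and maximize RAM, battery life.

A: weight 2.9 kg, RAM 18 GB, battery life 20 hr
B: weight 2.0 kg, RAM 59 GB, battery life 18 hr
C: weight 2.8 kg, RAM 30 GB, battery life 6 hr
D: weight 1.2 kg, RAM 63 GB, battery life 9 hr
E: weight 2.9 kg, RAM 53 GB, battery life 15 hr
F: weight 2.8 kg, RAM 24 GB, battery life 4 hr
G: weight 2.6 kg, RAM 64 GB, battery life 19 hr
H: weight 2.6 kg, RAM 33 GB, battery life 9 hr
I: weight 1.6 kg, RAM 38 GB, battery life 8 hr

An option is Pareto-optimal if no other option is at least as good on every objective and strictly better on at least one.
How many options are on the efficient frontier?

A: not dominated (best battery life).
B: not dominated.
C: dominated by B (weight 2.0≤2.8, RAM 59≥30, battery life 18≥6).
D: not dominated (best weight).
E: dominated by B (weight 2.0≤2.9, RAM 59≥53, battery life 18≥15).
F: dominated by B (weight 2.0≤2.8, RAM 59≥24, battery life 18≥4).
G: not dominated (best RAM).
H: dominated by B (weight 2.0≤2.6, RAM 59≥33, battery life 18≥9).
I: dominated by D (weight 1.2≤1.6, RAM 63≥38, battery life 9≥8).
Pareto-optimal: A, B, D, G → 4.

4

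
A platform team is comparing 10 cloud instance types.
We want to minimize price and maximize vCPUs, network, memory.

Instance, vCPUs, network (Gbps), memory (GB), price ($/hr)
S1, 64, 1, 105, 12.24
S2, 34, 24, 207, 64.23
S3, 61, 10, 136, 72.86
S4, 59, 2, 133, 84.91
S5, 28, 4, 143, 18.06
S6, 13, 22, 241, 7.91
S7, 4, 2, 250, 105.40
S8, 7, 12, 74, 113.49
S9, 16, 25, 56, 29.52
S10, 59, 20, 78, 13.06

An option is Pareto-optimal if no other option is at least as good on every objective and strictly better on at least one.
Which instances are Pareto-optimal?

S1, S2, S3, S5, S6, S7, S9, S10

S1: not dominated (best vCPUs).
S2: not dominated.
S3: not dominated.
S4: dominated by S3 (vCPUs 61≥59, network 10≥2, memory 136≥133, price 72.86≤84.91).
S5: not dominated.
S6: not dominated (best price).
S7: not dominated (best memory).
S8: dominated by S2 (vCPUs 34≥7, network 24≥12, memory 207≥74, price 64.23≤113.49).
S9: not dominated (best network).
S10: not dominated.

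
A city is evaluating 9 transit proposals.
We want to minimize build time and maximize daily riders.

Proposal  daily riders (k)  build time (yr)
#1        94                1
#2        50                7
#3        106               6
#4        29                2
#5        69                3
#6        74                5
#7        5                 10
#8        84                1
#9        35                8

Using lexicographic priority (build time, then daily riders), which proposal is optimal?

First minimize build time: best is 1, kept {#1, #8}.
Then maximize daily riders: best is 94, kept {#1}.

#1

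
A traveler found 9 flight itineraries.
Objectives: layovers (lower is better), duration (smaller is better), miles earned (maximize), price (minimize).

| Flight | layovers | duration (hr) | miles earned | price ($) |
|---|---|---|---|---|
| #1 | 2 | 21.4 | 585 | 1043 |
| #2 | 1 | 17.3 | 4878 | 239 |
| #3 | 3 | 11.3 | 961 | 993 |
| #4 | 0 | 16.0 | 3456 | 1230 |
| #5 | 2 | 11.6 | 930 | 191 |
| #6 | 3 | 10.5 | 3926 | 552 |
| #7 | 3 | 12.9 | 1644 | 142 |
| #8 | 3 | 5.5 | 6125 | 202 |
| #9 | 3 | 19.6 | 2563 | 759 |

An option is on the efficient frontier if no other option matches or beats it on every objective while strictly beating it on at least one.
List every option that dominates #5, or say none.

#1: worse on duration (21.4 vs 11.6).
#2: worse on duration (17.3 vs 11.6).
#3: worse on layovers (3 vs 2).
#4: worse on duration (16.0 vs 11.6).
#6: worse on layovers (3 vs 2).
#7: worse on layovers (3 vs 2).
#8: worse on layovers (3 vs 2).
#9: worse on layovers (3 vs 2).
No option dominates #5.

none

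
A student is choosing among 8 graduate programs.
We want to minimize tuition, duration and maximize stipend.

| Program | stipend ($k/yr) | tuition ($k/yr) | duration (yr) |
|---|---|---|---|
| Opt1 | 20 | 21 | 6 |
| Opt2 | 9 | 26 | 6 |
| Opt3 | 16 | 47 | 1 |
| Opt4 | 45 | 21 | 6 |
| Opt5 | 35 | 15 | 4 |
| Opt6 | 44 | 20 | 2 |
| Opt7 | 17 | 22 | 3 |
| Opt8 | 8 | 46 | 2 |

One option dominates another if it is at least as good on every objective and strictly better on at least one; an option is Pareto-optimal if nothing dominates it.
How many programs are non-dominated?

4

Opt1: dominated by Opt4 (stipend 45≥20, tuition 21≤21, duration 6≤6).
Opt2: dominated by Opt1 (stipend 20≥9, tuition 21≤26, duration 6≤6).
Opt3: not dominated (best duration).
Opt4: not dominated (best stipend).
Opt5: not dominated (best tuition).
Opt6: not dominated.
Opt7: dominated by Opt6 (stipend 44≥17, tuition 20≤22, duration 2≤3).
Opt8: dominated by Opt6 (stipend 44≥8, tuition 20≤46, duration 2≤2).
Pareto-optimal: Opt3, Opt4, Opt5, Opt6 → 4.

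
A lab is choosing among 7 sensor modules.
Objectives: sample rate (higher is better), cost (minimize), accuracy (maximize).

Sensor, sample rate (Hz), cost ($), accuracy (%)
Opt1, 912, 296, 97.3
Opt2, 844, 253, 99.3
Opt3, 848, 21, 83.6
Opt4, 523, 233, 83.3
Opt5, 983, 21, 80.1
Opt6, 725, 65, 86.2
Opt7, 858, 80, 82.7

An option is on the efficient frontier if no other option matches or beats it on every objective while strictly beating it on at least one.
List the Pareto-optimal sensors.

Opt1, Opt2, Opt3, Opt5, Opt6, Opt7

Opt1: not dominated.
Opt2: not dominated (best accuracy).
Opt3: not dominated.
Opt4: dominated by Opt3 (sample rate 848≥523, cost 21≤233, accuracy 83.6≥83.3).
Opt5: not dominated (best sample rate).
Opt6: not dominated.
Opt7: not dominated.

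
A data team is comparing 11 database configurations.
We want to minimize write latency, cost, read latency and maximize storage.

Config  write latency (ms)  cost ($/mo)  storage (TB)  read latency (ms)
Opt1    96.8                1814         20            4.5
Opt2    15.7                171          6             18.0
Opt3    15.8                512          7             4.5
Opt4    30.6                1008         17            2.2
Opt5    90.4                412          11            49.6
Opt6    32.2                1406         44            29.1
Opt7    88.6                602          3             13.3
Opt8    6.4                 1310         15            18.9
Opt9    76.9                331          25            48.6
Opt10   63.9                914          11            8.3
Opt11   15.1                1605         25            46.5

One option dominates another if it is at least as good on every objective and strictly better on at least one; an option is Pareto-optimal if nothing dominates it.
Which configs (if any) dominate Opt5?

Opt9: write latency 76.9≤90.4, cost 331≤412, storage 25≥11, read latency 48.6≤49.6 — dominates Opt5.
Others (Opt1, Opt2, Opt3, Opt4, Opt6, Opt7, Opt8, Opt10, Opt11) are each worse than Opt5 on at least one objective.

Opt9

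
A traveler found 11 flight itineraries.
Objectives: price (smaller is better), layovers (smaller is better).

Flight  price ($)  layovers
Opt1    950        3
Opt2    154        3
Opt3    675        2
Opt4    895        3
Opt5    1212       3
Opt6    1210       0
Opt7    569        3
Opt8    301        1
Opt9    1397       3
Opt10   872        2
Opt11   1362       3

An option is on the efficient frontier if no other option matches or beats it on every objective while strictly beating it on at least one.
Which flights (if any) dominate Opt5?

Opt1, Opt2, Opt3, Opt4, Opt6, Opt7, Opt8, Opt10

Opt1: price 950≤1212, layovers 3≤3 — dominates Opt5.
Opt2: price 154≤1212, layovers 3≤3 — dominates Opt5.
Opt3: price 675≤1212, layovers 2≤3 — dominates Opt5.
Opt4: price 895≤1212, layovers 3≤3 — dominates Opt5.
Opt6: price 1210≤1212, layovers 0≤3 — dominates Opt5.
Opt7: price 569≤1212, layovers 3≤3 — dominates Opt5.
Opt8: price 301≤1212, layovers 1≤3 — dominates Opt5.
Opt10: price 872≤1212, layovers 2≤3 — dominates Opt5.
Others (Opt9, Opt11) are each worse than Opt5 on at least one objective.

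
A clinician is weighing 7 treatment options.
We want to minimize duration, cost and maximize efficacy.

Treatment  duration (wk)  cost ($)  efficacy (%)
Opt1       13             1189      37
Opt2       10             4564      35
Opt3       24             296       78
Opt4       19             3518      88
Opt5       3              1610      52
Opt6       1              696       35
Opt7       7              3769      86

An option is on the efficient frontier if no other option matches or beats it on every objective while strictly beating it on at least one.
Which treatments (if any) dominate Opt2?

Opt5: duration 3≤10, cost 1610≤4564, efficacy 52≥35 — dominates Opt2.
Opt6: duration 1≤10, cost 696≤4564, efficacy 35≥35 — dominates Opt2.
Opt7: duration 7≤10, cost 3769≤4564, efficacy 86≥35 — dominates Opt2.
Others (Opt1, Opt3, Opt4) are each worse than Opt2 on at least one objective.

Opt5, Opt6, Opt7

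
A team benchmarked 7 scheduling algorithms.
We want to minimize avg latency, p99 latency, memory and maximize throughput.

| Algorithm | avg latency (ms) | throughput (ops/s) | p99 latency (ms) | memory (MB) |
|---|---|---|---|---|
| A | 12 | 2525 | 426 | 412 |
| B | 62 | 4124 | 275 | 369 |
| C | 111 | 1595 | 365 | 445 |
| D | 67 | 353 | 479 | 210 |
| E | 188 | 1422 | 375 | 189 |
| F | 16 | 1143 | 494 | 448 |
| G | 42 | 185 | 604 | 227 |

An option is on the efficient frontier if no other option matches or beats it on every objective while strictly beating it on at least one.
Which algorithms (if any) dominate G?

none

A: worse on memory (412 vs 227).
B: worse on avg latency (62 vs 42).
C: worse on avg latency (111 vs 42).
D: worse on avg latency (67 vs 42).
E: worse on avg latency (188 vs 42).
F: worse on memory (448 vs 227).
No option dominates G.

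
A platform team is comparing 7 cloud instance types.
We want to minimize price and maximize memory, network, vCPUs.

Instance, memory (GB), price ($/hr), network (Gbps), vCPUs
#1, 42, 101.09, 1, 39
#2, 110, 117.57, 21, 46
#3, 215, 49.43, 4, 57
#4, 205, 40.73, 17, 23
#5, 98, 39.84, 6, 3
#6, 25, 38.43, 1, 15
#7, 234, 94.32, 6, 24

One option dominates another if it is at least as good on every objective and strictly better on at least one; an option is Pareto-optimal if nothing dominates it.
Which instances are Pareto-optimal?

#1: dominated by #3 (memory 215≥42, price 49.43≤101.09, network 4≥1, vCPUs 57≥39).
#2: not dominated (best network).
#3: not dominated (best vCPUs).
#4: not dominated.
#5: not dominated.
#6: not dominated (best price).
#7: not dominated (best memory).

#2, #3, #4, #5, #6, #7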